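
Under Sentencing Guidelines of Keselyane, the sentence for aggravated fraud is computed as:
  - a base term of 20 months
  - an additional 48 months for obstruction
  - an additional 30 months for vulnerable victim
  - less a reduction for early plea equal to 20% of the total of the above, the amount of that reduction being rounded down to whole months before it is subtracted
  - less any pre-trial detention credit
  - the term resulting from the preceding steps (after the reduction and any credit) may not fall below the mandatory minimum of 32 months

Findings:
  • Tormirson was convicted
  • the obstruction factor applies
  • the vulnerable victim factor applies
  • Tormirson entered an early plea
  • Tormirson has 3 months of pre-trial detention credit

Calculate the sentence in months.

76 months

Obstruction enhancement: +48 months
Vulnerable victim enhancement: +30 months
Adjusted term: 20 months + 48 months + 30 months = 98 months
Early plea reduction: 20% of 98 months = 19 months (rounded down)
After reduction: 98 − 19 = 79 months
Less pre-trial detention credit: 79 months − 3 months = 76 months
Minimum 32 months: 76 months meets the minimum, no increase.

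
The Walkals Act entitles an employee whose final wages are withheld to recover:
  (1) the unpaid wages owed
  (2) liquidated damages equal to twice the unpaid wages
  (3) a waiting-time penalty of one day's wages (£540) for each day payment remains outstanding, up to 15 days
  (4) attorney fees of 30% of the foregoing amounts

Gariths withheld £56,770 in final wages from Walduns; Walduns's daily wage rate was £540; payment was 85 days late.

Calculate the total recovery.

£231,933

Doubled: 2 × £56,770 = £113,540
Penalty days: min(85, 15) = 15
Waiting-time penalty: 15 × £540 = £8,100
Subtotal: £56,770 + £113,540 + £8,100 = £178,410
Attorney fees: 30% of £178,410 = £53,523
Total award: £178,410 + £53,523 = £231,933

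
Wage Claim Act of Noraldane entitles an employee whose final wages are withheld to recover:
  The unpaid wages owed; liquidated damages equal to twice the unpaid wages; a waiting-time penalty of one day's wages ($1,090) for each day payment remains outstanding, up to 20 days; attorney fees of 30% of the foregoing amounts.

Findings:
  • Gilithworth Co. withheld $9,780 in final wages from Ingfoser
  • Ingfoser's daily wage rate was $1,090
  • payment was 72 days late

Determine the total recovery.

Doubled: 2 × $9,780 = $19,560
Penalty days: min(72, 20) = 20
Waiting-time penalty: 20 × $1,090 = $21,800
Subtotal: $9,780 + $19,560 + $21,800 = $51,140
Attorney fees: 30% of $51,140 = $15,342
Total award: $51,140 + $15,342 = $66,482

Total award: $66,482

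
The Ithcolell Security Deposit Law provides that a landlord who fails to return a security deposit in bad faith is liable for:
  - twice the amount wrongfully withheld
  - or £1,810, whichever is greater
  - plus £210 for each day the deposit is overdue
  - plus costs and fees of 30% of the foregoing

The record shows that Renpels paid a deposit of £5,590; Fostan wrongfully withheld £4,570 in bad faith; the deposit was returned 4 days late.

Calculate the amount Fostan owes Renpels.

Doubled: 2 × £4,570 = £9,140
Minimum £1,810: £9,140 meets the minimum, no increase.
Late-return penalty: 4 × £210 = £840
Damages plus late penalty: £9,140 + £840 = £9,980
Costs and fees: 30% of £9,980 = £2,994
Total recovery: £9,980 + £2,994 = £12,974

£12,974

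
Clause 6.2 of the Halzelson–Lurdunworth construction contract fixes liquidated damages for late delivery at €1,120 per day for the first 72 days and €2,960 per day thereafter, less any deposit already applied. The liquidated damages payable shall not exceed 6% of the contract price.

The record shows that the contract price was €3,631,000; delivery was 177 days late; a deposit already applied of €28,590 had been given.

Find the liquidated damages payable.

First 72 days: 72 × €1,120 = €80,640
Remaining days: (177 − 72) × €2,960 = €310,800
Accrued per-day damages: €80,640 + €310,800 = €391,440
Less deposit already applied: €391,440 − €28,590 = €362,850
Cap: 6% of €3,631,000 = €217,860
Cap at €217,860: €362,850 exceeds the cap → €217,860

€217,860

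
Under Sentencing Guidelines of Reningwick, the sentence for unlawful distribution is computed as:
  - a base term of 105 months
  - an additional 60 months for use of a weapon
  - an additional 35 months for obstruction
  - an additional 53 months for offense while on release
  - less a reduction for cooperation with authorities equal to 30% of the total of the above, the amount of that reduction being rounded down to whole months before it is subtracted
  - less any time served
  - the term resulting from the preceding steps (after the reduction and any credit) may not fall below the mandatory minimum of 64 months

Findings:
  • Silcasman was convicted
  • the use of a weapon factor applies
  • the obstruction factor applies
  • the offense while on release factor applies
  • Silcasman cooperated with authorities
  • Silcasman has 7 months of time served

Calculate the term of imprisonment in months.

Use of a weapon enhancement: +60 months
Obstruction enhancement: +35 months
Offense while on release enhancement: +53 months
Adjusted term: 105 months + 60 months + 35 months + 53 months = 253 months
Cooperation with authorities reduction: 30% of 253 months = 75 months (rounded down)
After reduction: 253 − 75 = 178 months
Less time served: 178 months − 7 months = 171 months
Minimum 64 months: 171 months meets the minimum, no increase.

171 months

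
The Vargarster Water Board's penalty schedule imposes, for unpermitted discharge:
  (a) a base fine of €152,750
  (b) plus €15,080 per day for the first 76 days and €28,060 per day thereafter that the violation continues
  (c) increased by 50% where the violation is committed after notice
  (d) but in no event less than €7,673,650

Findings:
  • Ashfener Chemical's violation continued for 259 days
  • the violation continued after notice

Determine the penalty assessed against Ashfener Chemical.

First 76 days: 76 × €15,080 = €1,146,080
Remaining days: (259 − 76) × €28,060 = €5,134,980
Per-day component: €1,146,080 + €5,134,980 = €6,281,060
Base plus per-day: €152,750 + €6,281,060 = €6,433,810
Enhancement: 50% of €6,433,810 = €3,216,905
Enhanced fine: €6,433,810 + €3,216,905 = €9,650,715
Minimum €7,673,650: €9,650,715 meets the minimum, no increase.

€9,650,715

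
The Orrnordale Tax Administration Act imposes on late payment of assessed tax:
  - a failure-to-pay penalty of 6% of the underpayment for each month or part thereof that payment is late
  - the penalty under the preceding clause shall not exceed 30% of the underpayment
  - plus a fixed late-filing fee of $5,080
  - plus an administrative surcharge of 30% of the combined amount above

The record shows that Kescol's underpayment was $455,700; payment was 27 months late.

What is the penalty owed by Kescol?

$184,327

Accrued rate: 6% × 27 = 162%, capped at 30% → 30%
Failure-to-pay penalty: 30% of $455,700 = $136,710
Penalty before surcharge: $136,710 + $5,080 = $141,790
Administrative surcharge: 30% of $141,790 = $42,537
Total penalty: $141,790 + $42,537 = $184,327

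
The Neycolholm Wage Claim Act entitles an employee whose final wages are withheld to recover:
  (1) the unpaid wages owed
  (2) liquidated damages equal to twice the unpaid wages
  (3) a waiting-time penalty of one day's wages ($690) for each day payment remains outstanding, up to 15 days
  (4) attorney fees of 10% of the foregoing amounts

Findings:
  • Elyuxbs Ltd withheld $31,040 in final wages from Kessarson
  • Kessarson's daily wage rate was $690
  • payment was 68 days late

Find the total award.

$113,817

Doubled: 2 × $31,040 = $62,080
Penalty days: min(68, 15) = 15
Waiting-time penalty: 15 × $690 = $10,350
Subtotal: $31,040 + $62,080 + $10,350 = $103,470
Attorney fees: 10% of $103,470 = $10,347
Total award: $103,470 + $10,347 = $113,817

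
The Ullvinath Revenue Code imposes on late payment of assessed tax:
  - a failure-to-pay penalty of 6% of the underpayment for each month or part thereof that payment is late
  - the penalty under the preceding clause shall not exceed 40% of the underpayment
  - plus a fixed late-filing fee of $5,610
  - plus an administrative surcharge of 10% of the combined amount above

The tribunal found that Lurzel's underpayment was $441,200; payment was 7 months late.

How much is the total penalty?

Accrued rate: 6% × 7 = 42%, capped at 40% → 40%
Failure-to-pay penalty: 40% of $441,200 = $176,480
Penalty before surcharge: $176,480 + $5,610 = $182,090
Administrative surcharge: 10% of $182,090 = $18,209
Total penalty: $182,090 + $18,209 = $200,299

$200,299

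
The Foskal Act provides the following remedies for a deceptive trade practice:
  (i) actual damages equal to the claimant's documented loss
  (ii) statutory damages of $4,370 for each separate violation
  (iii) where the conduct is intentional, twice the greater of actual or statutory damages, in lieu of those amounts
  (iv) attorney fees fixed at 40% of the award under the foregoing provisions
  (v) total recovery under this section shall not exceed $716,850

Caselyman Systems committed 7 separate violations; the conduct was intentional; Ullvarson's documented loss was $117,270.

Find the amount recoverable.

Statutory damages: 7 × $4,370 = $30,590
Greater of actual damages ($117,270) or statutory damages ($30,590): $117,270
Doubled: 2 × $117,270 = $234,540
Attorney fees: 40% of $234,540 = $93,816
Total before cap: $234,540 + $93,816 = $328,356
Cap at $716,850: $328,356 is within the cap, no reduction.

$328,356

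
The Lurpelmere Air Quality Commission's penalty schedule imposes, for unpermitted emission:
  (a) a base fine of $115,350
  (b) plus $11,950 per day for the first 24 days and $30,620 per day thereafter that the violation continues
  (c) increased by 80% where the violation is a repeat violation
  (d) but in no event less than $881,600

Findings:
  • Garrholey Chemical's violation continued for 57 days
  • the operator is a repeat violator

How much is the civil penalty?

$2,542,698

First 24 days: 24 × $11,950 = $286,800
Remaining days: (57 − 24) × $30,620 = $1,010,460
Per-day component: $286,800 + $1,010,460 = $1,297,260
Base plus per-day: $115,350 + $1,297,260 = $1,412,610
Enhancement: 80% of $1,412,610 = $1,130,088
Enhanced fine: $1,412,610 + $1,130,088 = $2,542,698
Minimum $881,600: $2,542,698 meets the minimum, no increase.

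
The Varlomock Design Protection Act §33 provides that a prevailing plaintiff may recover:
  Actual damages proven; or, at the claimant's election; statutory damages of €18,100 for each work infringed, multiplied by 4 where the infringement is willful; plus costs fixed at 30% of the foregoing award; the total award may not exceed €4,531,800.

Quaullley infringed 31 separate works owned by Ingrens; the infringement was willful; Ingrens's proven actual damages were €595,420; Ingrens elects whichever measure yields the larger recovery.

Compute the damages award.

Statutory damages: 31 × €18,100 = €561,100
Multiplied by 4: 4 × €561,100 = €2,244,400
Greater of actual damages (€595,420) or enhanced statutory damages (€2,244,400): €2,244,400
Costs: 30% of €2,244,400 = €673,320
Award plus costs: €2,244,400 + €673,320 = €2,917,720
Cap at €4,531,800: €2,917,720 is within the cap, no reduction.

Award: €2,917,720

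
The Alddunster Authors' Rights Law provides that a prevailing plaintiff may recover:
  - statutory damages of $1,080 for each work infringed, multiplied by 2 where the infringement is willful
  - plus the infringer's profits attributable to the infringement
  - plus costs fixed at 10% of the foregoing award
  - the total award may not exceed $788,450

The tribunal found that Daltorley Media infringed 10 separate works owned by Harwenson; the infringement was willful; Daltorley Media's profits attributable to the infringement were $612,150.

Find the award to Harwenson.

$697,125

Statutory damages: 10 × $1,080 = $10,800
Doubled: 2 × $10,800 = $21,600
Combined award: $21,600 + $612,150 = $633,750
Costs: 10% of $633,750 = $63,375
Award plus costs: $633,750 + $63,375 = $697,125
Cap at $788,450: $697,125 is within the cap, no reduction.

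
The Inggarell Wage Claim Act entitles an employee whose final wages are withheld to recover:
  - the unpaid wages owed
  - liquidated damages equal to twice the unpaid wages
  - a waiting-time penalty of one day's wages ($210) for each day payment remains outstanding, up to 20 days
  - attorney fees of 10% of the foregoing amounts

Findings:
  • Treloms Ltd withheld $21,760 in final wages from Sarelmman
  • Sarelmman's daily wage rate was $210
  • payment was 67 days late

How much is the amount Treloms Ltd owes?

$76,428

Doubled: 2 × $21,760 = $43,520
Penalty days: min(67, 20) = 20
Waiting-time penalty: 20 × $210 = $4,200
Subtotal: $21,760 + $43,520 + $4,200 = $69,480
Attorney fees: 10% of $69,480 = $6,948
Total award: $69,480 + $6,948 = $76,428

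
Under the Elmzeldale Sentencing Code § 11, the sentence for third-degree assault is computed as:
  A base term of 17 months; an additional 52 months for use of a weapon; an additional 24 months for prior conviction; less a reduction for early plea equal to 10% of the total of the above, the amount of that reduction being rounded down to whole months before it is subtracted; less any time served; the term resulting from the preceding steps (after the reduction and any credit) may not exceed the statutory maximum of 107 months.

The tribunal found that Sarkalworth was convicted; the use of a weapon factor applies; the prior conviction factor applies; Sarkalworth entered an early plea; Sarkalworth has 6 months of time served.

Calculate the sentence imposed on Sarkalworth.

Use of a weapon enhancement: +52 months
Prior conviction enhancement: +24 months
Adjusted term: 17 months + 52 months + 24 months = 93 months
Early plea reduction: 10% of 93 months = 9 months (rounded down)
After reduction: 93 − 9 = 84 months
Less time served: 84 months − 6 months = 78 months
Cap at 107 months: 78 months is within the cap, no reduction.

78 months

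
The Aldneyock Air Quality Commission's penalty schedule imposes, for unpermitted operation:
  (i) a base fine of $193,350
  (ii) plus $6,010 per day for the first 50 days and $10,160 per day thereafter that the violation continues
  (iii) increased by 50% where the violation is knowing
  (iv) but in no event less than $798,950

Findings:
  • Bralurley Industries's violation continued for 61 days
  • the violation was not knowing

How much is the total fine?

First 50 days: 50 × $6,010 = $300,500
Remaining days: (61 − 50) × $10,160 = $111,760
Per-day component: $300,500 + $111,760 = $412,260
Base plus per-day: $193,350 + $412,260 = $605,610
The violation was not knowing: no 50% increase.
Minimum $798,950: $605,610 is below the minimum → $798,950

$798,950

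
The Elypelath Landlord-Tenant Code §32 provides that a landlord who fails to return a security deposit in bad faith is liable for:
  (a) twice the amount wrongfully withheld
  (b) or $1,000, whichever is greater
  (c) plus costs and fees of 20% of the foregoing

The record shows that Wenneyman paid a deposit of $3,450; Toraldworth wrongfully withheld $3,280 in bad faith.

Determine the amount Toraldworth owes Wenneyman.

Doubled: 2 × $3,280 = $6,560
Minimum $1,000: $6,560 meets the minimum, no increase.
Costs and fees: 20% of $6,560 = $1,312
Total recovery: $6,560 + $1,312 = $7,872

$7,872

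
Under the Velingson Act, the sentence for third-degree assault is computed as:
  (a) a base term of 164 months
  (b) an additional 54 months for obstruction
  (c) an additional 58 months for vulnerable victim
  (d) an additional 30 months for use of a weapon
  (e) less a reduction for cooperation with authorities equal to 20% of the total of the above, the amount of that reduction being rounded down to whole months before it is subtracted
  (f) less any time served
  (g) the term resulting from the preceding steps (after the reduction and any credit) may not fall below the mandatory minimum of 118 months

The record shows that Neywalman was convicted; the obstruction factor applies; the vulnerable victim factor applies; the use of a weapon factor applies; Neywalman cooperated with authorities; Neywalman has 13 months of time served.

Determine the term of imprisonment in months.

232 months

Obstruction enhancement: +54 months
Vulnerable victim enhancement: +58 months
Use of a weapon enhancement: +30 months
Adjusted term: 164 months + 54 months + 58 months + 30 months = 306 months
Cooperation with authorities reduction: 20% of 306 months = 61 months (rounded down)
After reduction: 306 − 61 = 245 months
Less time served: 245 months − 13 months = 232 months
Minimum 118 months: 232 months meets the minimum, no increase.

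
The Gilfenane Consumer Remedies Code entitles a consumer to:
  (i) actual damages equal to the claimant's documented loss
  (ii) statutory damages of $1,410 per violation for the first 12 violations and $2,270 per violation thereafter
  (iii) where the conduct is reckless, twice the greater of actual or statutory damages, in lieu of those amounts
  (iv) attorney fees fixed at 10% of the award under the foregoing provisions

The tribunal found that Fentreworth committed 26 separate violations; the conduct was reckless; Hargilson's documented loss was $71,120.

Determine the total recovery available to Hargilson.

$156,464

First 12 violations: 12 × $1,410 = $16,920
Remaining violations: (26 − 12) × $2,270 = $31,780
Statutory damages: $16,920 + $31,780 = $48,700
Greater of actual damages ($71,120) or statutory damages ($48,700): $71,120
Doubled: 2 × $71,120 = $142,240
Attorney fees: 10% of $142,240 = $14,224
Total recovery: $142,240 + $14,224 = $156,464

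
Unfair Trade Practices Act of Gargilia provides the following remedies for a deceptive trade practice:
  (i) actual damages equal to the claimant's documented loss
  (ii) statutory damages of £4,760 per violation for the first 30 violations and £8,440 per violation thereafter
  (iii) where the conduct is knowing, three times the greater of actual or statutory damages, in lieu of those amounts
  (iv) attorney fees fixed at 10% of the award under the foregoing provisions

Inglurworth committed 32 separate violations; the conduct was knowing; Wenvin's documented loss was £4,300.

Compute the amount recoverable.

Total recovery: £526,944

First 30 violations: 30 × £4,760 = £142,800
Remaining violations: (32 − 30) × £8,440 = £16,880
Statutory damages: £142,800 + £16,880 = £159,680
Greater of actual damages (£4,300) or statutory damages (£159,680): £159,680
Trebled: 3 × £159,680 = £479,040
Attorney fees: 10% of £479,040 = £47,904
Total recovery: £479,040 + £47,904 = £526,944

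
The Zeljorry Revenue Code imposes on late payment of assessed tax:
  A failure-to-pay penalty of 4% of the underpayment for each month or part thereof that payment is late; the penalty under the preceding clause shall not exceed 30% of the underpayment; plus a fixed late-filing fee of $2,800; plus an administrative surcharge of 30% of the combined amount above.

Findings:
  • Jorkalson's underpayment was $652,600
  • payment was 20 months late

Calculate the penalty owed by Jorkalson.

Accrued rate: 4% × 20 = 80%, capped at 30% → 30%
Failure-to-pay penalty: 30% of $652,600 = $195,780
Penalty before surcharge: $195,780 + $2,800 = $198,580
Administrative surcharge: 30% of $198,580 = $59,574
Total penalty: $198,580 + $59,574 = $258,154

$258,154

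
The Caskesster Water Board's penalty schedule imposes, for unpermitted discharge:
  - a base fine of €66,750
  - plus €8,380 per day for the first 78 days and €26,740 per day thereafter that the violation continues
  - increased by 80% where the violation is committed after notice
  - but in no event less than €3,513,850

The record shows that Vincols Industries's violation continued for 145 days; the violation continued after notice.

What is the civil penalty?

First 78 days: 78 × €8,380 = €653,640
Remaining days: (145 − 78) × €26,740 = €1,791,580
Per-day component: €653,640 + €1,791,580 = €2,445,220
Base plus per-day: €66,750 + €2,445,220 = €2,511,970
Enhancement: 80% of €2,511,970 = €2,009,576
Enhanced fine: €2,511,970 + €2,009,576 = €4,521,546
Minimum €3,513,850: €4,521,546 meets the minimum, no increase.

€4,521,546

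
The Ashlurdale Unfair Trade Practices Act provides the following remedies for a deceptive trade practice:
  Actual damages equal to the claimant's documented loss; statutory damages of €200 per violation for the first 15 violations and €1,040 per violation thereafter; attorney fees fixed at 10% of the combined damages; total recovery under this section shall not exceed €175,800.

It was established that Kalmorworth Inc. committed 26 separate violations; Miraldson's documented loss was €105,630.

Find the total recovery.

€132,077

First 15 violations: 15 × €200 = €3,000
Remaining violations: (26 − 15) × €1,040 = €11,440
Statutory damages: €3,000 + €11,440 = €14,440
Combined damages: €105,630 + €14,440 = €120,070
Attorney fees: 10% of €120,070 = €12,007
Total before cap: €120,070 + €12,007 = €132,077
Cap at €175,800: €132,077 is within the cap, no reduction.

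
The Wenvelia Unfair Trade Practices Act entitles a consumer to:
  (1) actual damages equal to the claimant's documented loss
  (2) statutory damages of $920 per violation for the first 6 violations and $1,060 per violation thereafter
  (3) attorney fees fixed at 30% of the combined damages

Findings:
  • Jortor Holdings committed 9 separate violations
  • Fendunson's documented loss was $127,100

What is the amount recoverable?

First 6 violations: 6 × $920 = $5,520
Remaining violations: (9 − 6) × $1,060 = $3,180
Statutory damages: $5,520 + $3,180 = $8,700
Combined damages: $127,100 + $8,700 = $135,800
Attorney fees: 30% of $135,800 = $40,740
Total recovery: $135,800 + $40,740 = $176,540

$176,540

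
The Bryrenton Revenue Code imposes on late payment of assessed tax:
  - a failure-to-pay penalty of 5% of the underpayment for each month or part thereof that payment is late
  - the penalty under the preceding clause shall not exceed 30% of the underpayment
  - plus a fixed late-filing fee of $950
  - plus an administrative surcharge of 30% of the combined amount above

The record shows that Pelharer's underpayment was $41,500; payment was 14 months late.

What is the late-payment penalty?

Accrued rate: 5% × 14 = 70%, capped at 30% → 30%
Failure-to-pay penalty: 30% of $41,500 = $12,450
Penalty before surcharge: $12,450 + $950 = $13,400
Administrative surcharge: 30% of $13,400 = $4,020
Total penalty: $13,400 + $4,020 = $17,420

$17,420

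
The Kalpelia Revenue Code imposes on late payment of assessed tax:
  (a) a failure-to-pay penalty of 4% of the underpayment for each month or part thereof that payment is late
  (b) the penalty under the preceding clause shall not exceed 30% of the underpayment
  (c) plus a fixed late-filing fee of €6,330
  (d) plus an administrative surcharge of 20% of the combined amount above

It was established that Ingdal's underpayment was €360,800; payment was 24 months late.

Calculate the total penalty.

€137,484

Accrued rate: 4% × 24 = 96%, capped at 30% → 30%
Failure-to-pay penalty: 30% of €360,800 = €108,240
Penalty before surcharge: €108,240 + €6,330 = €114,570
Administrative surcharge: 20% of €114,570 = €22,914
Total penalty: €114,570 + €22,914 = €137,484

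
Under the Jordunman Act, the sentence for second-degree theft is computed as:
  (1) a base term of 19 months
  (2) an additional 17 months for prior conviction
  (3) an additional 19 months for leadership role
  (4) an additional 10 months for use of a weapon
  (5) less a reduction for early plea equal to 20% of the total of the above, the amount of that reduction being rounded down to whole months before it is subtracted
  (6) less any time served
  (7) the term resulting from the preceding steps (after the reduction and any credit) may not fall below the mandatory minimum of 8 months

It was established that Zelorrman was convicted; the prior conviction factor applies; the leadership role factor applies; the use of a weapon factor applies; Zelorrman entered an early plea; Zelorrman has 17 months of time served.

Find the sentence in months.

Prior conviction enhancement: +17 months
Leadership role enhancement: +19 months
Use of a weapon enhancement: +10 months
Adjusted term: 19 months + 17 months + 19 months + 10 months = 65 months
Early plea reduction: 20% of 65 months = 13 months (rounded down)
After reduction: 65 − 13 = 52 months
Less time served: 52 months − 17 months = 35 months
Minimum 8 months: 35 months meets the minimum, no increase.

35 months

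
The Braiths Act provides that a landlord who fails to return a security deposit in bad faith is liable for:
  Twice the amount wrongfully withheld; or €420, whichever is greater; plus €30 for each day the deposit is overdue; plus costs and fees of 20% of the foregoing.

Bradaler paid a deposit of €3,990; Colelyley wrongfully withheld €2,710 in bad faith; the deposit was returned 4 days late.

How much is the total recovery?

€6,648

Doubled: 2 × €2,710 = €5,420
Minimum €420: €5,420 meets the minimum, no increase.
Late-return penalty: 4 × €30 = €120
Damages plus late penalty: €5,420 + €120 = €5,540
Costs and fees: 20% of €5,540 = €1,108
Total recovery: €5,540 + €1,108 = €6,648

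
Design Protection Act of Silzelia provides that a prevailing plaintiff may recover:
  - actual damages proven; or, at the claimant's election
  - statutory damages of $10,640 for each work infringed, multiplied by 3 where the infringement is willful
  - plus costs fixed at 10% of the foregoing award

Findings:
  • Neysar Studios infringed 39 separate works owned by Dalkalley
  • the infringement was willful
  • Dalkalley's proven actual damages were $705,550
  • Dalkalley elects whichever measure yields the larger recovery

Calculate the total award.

$1,369,368

Statutory damages: 39 × $10,640 = $414,960
Trebled: 3 × $414,960 = $1,244,880
Greater of actual damages ($705,550) or enhanced statutory damages ($1,244,880): $1,244,880
Costs: 10% of $1,244,880 = $124,488
Award plus costs: $1,244,880 + $124,488 = $1,369,368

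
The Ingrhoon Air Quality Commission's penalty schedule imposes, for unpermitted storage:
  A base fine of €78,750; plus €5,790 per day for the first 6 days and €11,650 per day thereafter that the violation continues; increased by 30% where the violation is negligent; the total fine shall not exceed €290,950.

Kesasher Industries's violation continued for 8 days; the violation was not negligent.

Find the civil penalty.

First 6 days: 6 × €5,790 = €34,740
Remaining days: (8 − 6) × €11,650 = €23,300
Per-day component: €34,740 + €23,300 = €58,040
Base plus per-day: €78,750 + €58,040 = €136,790
The violation was not negligent: no 30% increase.
Cap at €290,950: €136,790 is within the cap, no reduction.

€136,790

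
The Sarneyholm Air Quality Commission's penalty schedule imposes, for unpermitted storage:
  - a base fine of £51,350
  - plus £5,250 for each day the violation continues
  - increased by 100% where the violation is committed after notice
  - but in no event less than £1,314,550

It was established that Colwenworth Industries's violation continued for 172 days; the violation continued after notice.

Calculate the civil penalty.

Per-day component: 172 × £5,250 = £903,000
Base plus per-day: £51,350 + £903,000 = £954,350
Enhancement: 100% of £954,350 = £954,350
Enhanced fine: £954,350 + £954,350 = £1,908,700
Minimum £1,314,550: £1,908,700 meets the minimum, no increase.

£1,908,700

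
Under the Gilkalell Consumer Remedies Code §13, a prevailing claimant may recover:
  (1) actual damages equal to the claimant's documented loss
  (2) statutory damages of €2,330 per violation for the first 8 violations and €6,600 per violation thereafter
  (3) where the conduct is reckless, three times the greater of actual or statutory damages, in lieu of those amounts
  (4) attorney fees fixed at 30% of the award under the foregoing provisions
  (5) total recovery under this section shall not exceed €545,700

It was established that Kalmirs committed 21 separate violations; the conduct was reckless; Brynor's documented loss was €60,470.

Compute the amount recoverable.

€407,316

First 8 violations: 8 × €2,330 = €18,640
Remaining violations: (21 − 8) × €6,600 = €85,800
Statutory damages: €18,640 + €85,800 = €104,440
Greater of actual damages (€60,470) or statutory damages (€104,440): €104,440
Trebled: 3 × €104,440 = €313,320
Attorney fees: 30% of €313,320 = €93,996
Total before cap: €313,320 + €93,996 = €407,316
Cap at €545,700: €407,316 is within the cap, no reduction.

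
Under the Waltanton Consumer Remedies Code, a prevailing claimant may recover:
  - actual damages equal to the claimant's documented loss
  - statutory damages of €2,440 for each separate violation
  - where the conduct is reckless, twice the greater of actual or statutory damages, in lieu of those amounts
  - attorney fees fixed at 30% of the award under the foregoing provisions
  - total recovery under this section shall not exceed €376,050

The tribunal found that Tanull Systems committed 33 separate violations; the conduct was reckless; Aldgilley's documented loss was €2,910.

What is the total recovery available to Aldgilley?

€209,352

Statutory damages: 33 × €2,440 = €80,520
Greater of actual damages (€2,910) or statutory damages (€80,520): €80,520
Doubled: 2 × €80,520 = €161,040
Attorney fees: 30% of €161,040 = €48,312
Total before cap: €161,040 + €48,312 = €209,352
Cap at €376,050: €209,352 is within the cap, no reduction.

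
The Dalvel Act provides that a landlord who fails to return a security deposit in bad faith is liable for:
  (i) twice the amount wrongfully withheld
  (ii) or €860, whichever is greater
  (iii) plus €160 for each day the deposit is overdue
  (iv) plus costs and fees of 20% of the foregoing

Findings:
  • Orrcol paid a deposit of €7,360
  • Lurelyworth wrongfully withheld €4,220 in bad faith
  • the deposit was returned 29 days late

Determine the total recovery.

€15,696

Doubled: 2 × €4,220 = €8,440
Minimum €860: €8,440 meets the minimum, no increase.
Late-return penalty: 29 × €160 = €4,640
Damages plus late penalty: €8,440 + €4,640 = €13,080
Costs and fees: 20% of €13,080 = €2,616
Total recovery: €13,080 + €2,616 = €15,696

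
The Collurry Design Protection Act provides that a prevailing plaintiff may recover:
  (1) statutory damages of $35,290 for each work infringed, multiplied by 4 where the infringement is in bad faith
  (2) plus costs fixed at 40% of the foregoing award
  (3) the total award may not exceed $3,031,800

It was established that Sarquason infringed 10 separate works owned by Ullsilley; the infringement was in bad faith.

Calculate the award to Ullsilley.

Statutory damages: 10 × $35,290 = $352,900
Multiplied by 4: 4 × $352,900 = $1,411,600
Costs: 40% of $1,411,600 = $564,640
Award plus costs: $1,411,600 + $564,640 = $1,976,240
Cap at $3,031,800: $1,976,240 is within the cap, no reduction.

Award: $1,976,240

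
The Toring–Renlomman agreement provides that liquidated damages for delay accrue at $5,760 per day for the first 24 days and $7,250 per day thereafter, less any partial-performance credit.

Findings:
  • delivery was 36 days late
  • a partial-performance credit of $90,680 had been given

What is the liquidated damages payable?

$134,560

First 24 days: 24 × $5,760 = $138,240
Remaining days: (36 − 24) × $7,250 = $87,000
Accrued per-day damages: $138,240 + $87,000 = $225,240
Less partial-performance credit: $225,240 − $90,680 = $134,560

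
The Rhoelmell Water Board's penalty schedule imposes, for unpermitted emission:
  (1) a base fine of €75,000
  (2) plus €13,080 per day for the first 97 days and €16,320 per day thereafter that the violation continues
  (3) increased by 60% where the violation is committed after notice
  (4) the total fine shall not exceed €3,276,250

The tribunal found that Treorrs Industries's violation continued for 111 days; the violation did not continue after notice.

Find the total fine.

First 97 days: 97 × €13,080 = €1,268,760
Remaining days: (111 − 97) × €16,320 = €228,480
Per-day component: €1,268,760 + €228,480 = €1,497,240
Base plus per-day: €75,000 + €1,497,240 = €1,572,240
The violation did not continue after notice: no 60% increase.
Cap at €3,276,250: €1,572,240 is within the cap, no reduction.

Civil penalty: €1,572,240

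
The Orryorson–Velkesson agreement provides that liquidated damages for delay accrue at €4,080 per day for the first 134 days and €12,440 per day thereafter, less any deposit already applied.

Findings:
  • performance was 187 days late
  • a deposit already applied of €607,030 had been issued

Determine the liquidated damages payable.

First 134 days: 134 × €4,080 = €546,720
Remaining days: (187 − 134) × €12,440 = €659,320
Accrued per-day damages: €546,720 + €659,320 = €1,206,040
Less deposit already applied: €1,206,040 − €607,030 = €599,010

€599,010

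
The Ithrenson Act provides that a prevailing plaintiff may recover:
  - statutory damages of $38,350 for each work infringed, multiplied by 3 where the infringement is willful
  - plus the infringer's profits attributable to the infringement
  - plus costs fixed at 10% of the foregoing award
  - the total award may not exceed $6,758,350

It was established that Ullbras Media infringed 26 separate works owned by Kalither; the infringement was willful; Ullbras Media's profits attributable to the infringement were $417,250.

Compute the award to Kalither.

Statutory damages: 26 × $38,350 = $997,100
Trebled: 3 × $997,100 = $2,991,300
Combined award: $2,991,300 + $417,250 = $3,408,550
Costs: 10% of $3,408,550 = $340,855
Award plus costs: $3,408,550 + $340,855 = $3,749,405
Cap at $6,758,350: $3,749,405 is within the cap, no reduction.

Award: $3,749,405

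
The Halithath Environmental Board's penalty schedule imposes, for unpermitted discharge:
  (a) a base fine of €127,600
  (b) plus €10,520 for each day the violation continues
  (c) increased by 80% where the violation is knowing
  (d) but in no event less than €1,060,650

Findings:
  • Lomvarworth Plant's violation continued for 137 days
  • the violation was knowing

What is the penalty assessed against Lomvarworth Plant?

Per-day component: 137 × €10,520 = €1,441,240
Base plus per-day: €127,600 + €1,441,240 = €1,568,840
Enhancement: 80% of €1,568,840 = €1,255,072
Enhanced fine: €1,568,840 + €1,255,072 = €2,823,912
Minimum €1,060,650: €2,823,912 meets the minimum, no increase.

Civil penalty: €2,823,912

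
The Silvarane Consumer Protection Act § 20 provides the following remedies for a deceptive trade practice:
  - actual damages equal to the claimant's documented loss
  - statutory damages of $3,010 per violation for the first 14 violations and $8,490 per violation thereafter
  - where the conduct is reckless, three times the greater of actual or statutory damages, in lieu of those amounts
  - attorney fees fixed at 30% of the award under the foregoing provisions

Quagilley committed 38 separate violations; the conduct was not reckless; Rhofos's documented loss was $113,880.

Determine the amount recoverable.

$467,714

First 14 violations: 14 × $3,010 = $42,140
Remaining violations: (38 − 14) × $8,490 = $203,760
Statutory damages: $42,140 + $203,760 = $245,900
Conduct not reckless: the in-lieu enhancement does not apply.
Actual plus statutory damages: $113,880 + $245,900 = $359,780
Attorney fees: 30% of $359,780 = $107,934
Total recovery: $359,780 + $107,934 = $467,714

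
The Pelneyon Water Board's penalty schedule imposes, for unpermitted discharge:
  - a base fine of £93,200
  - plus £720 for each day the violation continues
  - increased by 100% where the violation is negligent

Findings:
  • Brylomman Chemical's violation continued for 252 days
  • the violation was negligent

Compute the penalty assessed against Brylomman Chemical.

£549,280

Per-day component: 252 × £720 = £181,440
Base plus per-day: £93,200 + £181,440 = £274,640
Enhancement: 100% of £274,640 = £274,640
Enhanced fine: £274,640 + £274,640 = £549,280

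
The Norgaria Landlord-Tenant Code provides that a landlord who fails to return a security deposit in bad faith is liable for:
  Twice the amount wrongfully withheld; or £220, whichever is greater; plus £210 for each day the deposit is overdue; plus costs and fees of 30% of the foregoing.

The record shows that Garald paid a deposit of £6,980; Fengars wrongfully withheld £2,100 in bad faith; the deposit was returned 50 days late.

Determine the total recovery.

Doubled: 2 × £2,100 = £4,200
Minimum £220: £4,200 meets the minimum, no increase.
Late-return penalty: 50 × £210 = £10,500
Damages plus late penalty: £4,200 + £10,500 = £14,700
Costs and fees: 30% of £14,700 = £4,410
Total recovery: £14,700 + £4,410 = £19,110

£19,110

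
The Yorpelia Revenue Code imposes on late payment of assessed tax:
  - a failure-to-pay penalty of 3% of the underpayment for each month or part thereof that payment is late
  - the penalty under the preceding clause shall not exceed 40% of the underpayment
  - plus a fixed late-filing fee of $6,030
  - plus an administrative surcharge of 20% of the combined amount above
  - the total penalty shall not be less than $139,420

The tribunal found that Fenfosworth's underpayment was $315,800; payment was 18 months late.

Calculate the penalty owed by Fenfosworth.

Accrued rate: 3% × 18 = 54%, capped at 40% → 40%
Failure-to-pay penalty: 40% of $315,800 = $126,320
Penalty before surcharge: $126,320 + $6,030 = $132,350
Administrative surcharge: 20% of $132,350 = $26,470
Total penalty: $132,350 + $26,470 = $158,820
Minimum $139,420: $158,820 meets the minimum, no increase.

$158,820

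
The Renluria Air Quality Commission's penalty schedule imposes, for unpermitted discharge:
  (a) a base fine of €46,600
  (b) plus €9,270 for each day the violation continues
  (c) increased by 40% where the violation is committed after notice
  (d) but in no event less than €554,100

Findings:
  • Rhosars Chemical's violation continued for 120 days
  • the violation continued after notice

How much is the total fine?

Per-day component: 120 × €9,270 = €1,112,400
Base plus per-day: €46,600 + €1,112,400 = €1,159,000
Enhancement: 40% of €1,159,000 = €463,600
Enhanced fine: €1,159,000 + €463,600 = €1,622,600
Minimum €554,100: €1,622,600 meets the minimum, no increase.

€1,622,600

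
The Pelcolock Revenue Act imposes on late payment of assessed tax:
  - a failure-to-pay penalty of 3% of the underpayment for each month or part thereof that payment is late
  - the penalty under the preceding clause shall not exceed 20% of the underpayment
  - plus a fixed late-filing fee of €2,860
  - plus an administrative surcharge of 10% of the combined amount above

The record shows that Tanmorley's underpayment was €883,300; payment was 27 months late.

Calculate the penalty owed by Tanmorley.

Accrued rate: 3% × 27 = 81%, capped at 20% → 20%
Failure-to-pay penalty: 20% of €883,300 = €176,660
Penalty before surcharge: €176,660 + €2,860 = €179,520
Administrative surcharge: 10% of €179,520 = €17,952
Total penalty: €179,520 + €17,952 = €197,472

€197,472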